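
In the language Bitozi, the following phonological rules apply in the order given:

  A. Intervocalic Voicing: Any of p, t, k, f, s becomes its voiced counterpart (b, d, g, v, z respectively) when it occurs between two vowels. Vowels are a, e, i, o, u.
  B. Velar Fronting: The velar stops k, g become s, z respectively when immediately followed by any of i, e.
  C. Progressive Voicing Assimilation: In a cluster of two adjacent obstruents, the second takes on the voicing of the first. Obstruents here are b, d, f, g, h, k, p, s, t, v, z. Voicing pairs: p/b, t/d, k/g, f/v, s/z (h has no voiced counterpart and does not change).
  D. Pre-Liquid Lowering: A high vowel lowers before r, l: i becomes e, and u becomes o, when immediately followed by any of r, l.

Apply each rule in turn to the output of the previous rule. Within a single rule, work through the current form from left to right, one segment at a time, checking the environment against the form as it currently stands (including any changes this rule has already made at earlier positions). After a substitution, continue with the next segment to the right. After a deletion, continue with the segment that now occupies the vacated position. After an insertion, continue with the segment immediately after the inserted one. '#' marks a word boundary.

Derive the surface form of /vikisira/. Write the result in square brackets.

A Intervocalic Voicing: [vikisira] → [vigizira]
B Velar Fronting: [vigizira] → [vizizira]
C Progressive Voicing Assimilation: no change — [vizizira]
D Pre-Liquid Lowering: [vizizira] → [vizizera]

[vizizera]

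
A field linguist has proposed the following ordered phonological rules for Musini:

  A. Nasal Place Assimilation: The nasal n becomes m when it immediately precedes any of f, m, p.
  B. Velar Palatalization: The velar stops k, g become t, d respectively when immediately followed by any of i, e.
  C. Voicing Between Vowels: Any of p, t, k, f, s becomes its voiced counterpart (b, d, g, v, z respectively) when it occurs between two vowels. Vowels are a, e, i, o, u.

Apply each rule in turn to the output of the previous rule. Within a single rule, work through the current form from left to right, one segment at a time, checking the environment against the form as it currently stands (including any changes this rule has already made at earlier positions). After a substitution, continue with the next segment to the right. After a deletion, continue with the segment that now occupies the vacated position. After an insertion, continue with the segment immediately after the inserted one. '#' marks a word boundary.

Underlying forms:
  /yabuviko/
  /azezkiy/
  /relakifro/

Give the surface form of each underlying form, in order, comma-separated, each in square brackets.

/yabuviko/:
  A Nasal Place Assimilation: no change — [yabuviko]
  B Velar Palatalization: no change — [yabuviko]
  C Voicing Between Vowels: [yabuviko] → [yabuvigo]
/azezkiy/:
  A Nasal Place Assimilation: no change — [azezkiy]
  B Velar Palatalization: [azezkiy] → [azeztiy]
  C Voicing Between Vowels: no change — [azeztiy]
/relakifro/:
  A Nasal Place Assimilation: no change — [relakifro]
  B Velar Palatalization: [relakifro] → [relatifro]
  C Voicing Between Vowels: [relatifro] → [reladifro]

[yabuvigo], [azeztiy], [reladifro]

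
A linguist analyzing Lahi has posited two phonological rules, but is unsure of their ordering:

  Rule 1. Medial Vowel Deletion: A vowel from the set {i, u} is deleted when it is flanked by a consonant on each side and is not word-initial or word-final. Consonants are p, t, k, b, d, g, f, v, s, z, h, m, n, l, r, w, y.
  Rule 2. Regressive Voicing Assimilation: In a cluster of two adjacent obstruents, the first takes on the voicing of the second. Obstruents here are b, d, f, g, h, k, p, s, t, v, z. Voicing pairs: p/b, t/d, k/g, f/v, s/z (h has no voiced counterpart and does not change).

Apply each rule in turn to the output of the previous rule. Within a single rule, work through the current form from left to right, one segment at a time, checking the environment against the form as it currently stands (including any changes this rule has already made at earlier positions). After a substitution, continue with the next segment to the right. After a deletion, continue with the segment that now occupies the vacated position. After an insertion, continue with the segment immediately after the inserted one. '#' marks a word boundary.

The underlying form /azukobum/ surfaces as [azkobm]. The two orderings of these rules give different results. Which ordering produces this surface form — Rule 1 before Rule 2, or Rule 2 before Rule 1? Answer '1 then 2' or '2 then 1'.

2 then 1

Order 1 then 2:
  1 Medial Vowel Deletion: [azukobum] → [azkobm]
  2 Regressive Voicing Assimilation: [azkobm] → [askobm]
  result: [askobm]
Order 2 then 1:
  2 Regressive Voicing Assimilation: no change — [azukobum]
  1 Medial Vowel Deletion: [azukobum] → [azkobm]
  result: [azkobm]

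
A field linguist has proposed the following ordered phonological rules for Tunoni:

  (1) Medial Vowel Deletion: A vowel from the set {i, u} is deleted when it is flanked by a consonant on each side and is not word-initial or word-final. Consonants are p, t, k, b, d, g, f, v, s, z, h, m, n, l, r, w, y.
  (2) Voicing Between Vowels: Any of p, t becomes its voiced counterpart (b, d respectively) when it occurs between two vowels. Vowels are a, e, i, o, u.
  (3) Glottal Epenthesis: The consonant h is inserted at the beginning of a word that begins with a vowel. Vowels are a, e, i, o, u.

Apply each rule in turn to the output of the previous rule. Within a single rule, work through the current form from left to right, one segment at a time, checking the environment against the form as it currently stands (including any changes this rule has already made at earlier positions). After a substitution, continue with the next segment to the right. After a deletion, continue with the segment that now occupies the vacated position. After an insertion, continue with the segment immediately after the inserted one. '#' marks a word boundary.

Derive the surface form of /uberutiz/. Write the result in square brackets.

[hubertz]

(1) Medial Vowel Deletion: [uberutiz] → [ubertz]
(2) Voicing Between Vowels: no change — [ubertz]
(3) Glottal Epenthesis: [ubertz] → [hubertz]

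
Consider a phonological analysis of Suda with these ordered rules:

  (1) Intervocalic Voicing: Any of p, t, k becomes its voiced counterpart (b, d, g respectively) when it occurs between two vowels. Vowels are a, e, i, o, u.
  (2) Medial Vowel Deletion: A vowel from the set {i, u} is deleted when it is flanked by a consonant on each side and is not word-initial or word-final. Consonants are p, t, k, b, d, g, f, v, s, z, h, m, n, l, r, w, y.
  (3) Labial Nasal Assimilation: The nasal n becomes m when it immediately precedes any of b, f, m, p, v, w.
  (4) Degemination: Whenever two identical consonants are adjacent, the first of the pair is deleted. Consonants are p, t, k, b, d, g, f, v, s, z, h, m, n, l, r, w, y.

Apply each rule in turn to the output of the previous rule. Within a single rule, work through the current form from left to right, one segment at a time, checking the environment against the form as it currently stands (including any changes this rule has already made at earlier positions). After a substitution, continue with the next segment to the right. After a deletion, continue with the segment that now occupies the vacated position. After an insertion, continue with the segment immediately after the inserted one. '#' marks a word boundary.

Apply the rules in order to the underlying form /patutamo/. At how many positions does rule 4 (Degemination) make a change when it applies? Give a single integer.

1

(1) Intervocalic Voicing: [patutamo] → [padudamo]
(2) Medial Vowel Deletion: [padudamo] → [paddamo]
(3) Labial Nasal Assimilation: no change — [paddamo]
(4) Degemination: [paddamo] → [padamo]
Rule 4 changed 1 position(s).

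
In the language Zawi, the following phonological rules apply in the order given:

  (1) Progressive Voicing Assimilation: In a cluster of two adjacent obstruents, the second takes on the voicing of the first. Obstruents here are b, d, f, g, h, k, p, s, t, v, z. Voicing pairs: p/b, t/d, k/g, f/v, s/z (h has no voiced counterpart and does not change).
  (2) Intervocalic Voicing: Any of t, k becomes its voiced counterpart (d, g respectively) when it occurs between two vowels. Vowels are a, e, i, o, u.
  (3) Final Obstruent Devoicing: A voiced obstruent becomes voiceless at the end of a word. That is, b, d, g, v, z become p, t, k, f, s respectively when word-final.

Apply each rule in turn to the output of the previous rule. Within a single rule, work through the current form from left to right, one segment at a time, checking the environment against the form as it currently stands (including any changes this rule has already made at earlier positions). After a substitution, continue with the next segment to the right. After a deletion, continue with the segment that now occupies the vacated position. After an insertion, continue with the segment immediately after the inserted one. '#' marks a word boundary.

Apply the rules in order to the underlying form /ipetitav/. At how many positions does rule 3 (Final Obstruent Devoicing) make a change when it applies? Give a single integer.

1

(1) Progressive Voicing Assimilation: no change — [ipetitav]
(2) Intervocalic Voicing: [ipetitav] → [ipedidav]
(3) Final Obstruent Devoicing: [ipedidav] → [ipedidaf]
Rule 3 changed 1 position(s).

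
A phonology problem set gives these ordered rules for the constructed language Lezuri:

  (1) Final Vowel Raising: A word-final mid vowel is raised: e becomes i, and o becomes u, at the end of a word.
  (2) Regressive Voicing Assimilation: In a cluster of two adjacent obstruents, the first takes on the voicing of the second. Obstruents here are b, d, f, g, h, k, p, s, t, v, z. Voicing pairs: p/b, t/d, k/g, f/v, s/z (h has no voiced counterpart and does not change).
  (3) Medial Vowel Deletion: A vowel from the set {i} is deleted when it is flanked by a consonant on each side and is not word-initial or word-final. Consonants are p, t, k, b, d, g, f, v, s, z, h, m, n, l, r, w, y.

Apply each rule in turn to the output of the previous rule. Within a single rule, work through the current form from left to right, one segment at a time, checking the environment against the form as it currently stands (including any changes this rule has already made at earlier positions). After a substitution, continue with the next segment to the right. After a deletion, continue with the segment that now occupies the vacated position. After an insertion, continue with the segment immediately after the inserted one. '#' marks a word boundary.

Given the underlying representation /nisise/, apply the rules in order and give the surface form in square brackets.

(1) Final Vowel Raising: [nisise] → [nisisi]
(2) Regressive Voicing Assimilation: no change — [nisisi]
(3) Medial Vowel Deletion: [nisisi] → [nssi]

[nssi]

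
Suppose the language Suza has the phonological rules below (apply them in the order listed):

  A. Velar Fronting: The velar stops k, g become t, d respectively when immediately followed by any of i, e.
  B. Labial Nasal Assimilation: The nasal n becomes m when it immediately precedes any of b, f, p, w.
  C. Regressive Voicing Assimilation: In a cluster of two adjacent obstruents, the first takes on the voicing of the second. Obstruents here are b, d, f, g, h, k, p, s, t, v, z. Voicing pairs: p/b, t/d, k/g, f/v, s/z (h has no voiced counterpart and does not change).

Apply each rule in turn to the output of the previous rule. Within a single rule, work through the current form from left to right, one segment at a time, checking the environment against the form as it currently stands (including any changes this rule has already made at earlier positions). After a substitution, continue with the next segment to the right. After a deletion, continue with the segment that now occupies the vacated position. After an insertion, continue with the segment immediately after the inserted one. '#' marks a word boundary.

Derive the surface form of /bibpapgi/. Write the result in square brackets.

[bippabdi]

A Velar Fronting: [bibpapgi] → [bibpapdi]
B Labial Nasal Assimilation: no change — [bibpapdi]
C Regressive Voicing Assimilation: [bibpapdi] → [bippabdi]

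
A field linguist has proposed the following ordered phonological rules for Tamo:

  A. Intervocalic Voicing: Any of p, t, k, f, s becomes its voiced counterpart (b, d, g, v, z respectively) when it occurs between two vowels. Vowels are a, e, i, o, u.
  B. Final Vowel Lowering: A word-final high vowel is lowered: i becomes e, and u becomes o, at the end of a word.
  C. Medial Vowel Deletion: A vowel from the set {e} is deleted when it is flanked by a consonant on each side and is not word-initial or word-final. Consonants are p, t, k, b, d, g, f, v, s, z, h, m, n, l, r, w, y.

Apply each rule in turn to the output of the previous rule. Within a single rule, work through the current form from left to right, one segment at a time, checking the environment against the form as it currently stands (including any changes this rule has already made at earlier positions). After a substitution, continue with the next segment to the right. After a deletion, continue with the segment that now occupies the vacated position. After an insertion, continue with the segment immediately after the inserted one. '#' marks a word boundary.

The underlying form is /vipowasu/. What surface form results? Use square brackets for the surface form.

[vibowazo]

A Intervocalic Voicing: [vipowasu] → [vibowazu]
B Final Vowel Lowering: [vibowazu] → [vibowazo]
C Medial Vowel Deletion: no change — [vibowazo]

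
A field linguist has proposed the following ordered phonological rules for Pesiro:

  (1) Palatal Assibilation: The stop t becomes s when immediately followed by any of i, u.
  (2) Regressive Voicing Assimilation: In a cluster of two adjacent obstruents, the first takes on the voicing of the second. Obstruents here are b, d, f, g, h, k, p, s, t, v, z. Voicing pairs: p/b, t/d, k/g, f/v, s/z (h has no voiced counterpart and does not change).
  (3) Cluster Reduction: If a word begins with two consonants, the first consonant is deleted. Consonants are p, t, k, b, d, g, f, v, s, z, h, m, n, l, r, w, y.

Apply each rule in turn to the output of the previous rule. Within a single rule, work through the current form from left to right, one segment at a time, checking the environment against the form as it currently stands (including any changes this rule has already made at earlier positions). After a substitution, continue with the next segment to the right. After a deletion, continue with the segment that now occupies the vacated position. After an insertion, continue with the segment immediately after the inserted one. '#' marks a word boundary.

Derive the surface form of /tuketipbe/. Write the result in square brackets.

[sukesibbe]

(1) Palatal Assibilation: [tuketipbe] → [sukesipbe]
(2) Regressive Voicing Assimilation: [sukesipbe] → [sukesibbe]
(3) Cluster Reduction: no change — [sukesibbe]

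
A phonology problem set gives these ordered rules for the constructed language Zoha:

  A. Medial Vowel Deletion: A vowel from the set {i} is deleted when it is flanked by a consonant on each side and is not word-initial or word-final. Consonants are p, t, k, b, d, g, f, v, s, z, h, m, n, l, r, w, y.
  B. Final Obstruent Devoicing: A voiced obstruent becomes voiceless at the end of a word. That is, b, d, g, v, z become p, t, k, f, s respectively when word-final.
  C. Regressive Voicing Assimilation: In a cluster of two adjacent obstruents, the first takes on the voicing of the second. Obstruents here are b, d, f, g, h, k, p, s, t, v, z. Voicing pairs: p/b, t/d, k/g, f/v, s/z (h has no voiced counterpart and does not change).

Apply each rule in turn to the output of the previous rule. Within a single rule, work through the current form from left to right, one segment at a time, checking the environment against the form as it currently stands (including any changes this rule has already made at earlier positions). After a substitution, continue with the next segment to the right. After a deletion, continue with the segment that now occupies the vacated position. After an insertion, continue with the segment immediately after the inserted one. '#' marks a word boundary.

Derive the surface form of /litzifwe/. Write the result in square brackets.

[ldsfwe]

A Medial Vowel Deletion: [litzifwe] → [ltzfwe]
B Final Obstruent Devoicing: no change — [ltzfwe]
C Regressive Voicing Assimilation: [ltzfwe] → [ldsfwe]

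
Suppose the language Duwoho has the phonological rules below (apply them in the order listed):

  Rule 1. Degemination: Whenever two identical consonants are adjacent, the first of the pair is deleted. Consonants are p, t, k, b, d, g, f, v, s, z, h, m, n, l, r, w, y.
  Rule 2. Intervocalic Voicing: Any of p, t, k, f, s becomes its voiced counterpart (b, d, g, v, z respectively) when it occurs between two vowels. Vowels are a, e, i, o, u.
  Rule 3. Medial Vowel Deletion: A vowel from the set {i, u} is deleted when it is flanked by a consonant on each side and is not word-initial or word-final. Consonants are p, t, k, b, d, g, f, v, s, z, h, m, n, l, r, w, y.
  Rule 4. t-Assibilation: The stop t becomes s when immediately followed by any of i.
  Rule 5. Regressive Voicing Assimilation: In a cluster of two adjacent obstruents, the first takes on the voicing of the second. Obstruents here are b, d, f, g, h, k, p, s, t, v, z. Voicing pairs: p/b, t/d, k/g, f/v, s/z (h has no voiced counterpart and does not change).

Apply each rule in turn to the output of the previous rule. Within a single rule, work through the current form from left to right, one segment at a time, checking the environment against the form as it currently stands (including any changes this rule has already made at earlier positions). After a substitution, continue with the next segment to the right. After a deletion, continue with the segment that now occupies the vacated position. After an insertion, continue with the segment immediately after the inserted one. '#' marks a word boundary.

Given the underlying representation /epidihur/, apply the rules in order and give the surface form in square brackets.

[ebthr]

Rule 1 Degemination: no change — [epidihur]
Rule 2 Intervocalic Voicing: [epidihur] → [ebidihur]
Rule 3 Medial Vowel Deletion: [ebidihur] → [ebdhr]
Rule 4 t-Assibilation: no change — [ebdhr]
Rule 5 Regressive Voicing Assimilation: [ebdhr] → [ebthr]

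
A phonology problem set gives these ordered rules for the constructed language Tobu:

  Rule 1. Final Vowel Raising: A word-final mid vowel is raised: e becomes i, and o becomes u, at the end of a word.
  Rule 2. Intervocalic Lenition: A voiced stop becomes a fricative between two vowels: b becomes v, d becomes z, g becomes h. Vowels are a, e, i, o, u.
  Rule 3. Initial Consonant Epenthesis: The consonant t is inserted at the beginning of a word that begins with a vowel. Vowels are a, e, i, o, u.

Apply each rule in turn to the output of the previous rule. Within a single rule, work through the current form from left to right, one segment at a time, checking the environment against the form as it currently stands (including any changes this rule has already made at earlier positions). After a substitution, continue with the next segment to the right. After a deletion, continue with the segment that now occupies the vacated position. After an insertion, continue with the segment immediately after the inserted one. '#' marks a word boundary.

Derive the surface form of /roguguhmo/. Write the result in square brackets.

[rohuhuhmu]

Rule 1 Final Vowel Raising: [roguguhmo] → [roguguhmu]
Rule 2 Intervocalic Lenition: [roguguhmu] → [rohuhuhmu]
Rule 3 Initial Consonant Epenthesis: no change — [rohuhuhmu]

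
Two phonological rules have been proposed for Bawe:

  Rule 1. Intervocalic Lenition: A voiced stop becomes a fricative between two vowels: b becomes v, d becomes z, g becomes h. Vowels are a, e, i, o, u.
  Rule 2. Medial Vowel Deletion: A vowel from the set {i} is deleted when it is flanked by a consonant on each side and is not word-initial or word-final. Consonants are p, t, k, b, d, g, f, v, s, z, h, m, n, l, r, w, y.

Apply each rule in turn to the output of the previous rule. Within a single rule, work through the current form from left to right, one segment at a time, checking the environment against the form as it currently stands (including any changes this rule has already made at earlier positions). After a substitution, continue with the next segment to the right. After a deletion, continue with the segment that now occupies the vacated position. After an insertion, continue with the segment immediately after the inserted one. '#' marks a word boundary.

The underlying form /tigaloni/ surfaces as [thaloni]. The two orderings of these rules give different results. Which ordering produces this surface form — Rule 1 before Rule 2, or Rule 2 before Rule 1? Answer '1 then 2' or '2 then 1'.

Order 1 then 2:
  1 Intervocalic Lenition: [tigaloni] → [tihaloni]
  2 Medial Vowel Deletion: [tihaloni] → [thaloni]
  result: [thaloni]
Order 2 then 1:
  2 Medial Vowel Deletion: [tigaloni] → [tgaloni]
  1 Intervocalic Lenition: no change — [tgaloni]
  result: [tgaloni]

1 then 2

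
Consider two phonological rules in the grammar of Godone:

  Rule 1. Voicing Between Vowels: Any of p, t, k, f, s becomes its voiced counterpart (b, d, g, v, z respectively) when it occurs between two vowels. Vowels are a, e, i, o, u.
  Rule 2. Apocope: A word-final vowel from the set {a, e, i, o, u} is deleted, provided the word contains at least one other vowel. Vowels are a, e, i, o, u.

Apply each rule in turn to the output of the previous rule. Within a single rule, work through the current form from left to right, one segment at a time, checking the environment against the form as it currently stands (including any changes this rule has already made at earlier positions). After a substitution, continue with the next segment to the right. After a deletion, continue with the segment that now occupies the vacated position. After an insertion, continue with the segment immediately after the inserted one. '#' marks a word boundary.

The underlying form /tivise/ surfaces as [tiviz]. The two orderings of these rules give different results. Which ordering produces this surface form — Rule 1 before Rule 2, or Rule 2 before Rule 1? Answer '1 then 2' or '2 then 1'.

Order 1 then 2:
  1 Voicing Between Vowels: [tivise] → [tivize]
  2 Apocope: [tivize] → [tiviz]
  result: [tiviz]
Order 2 then 1:
  2 Apocope: [tivise] → [tivis]
  1 Voicing Between Vowels: no change — [tivis]
  result: [tivis]

1 then 2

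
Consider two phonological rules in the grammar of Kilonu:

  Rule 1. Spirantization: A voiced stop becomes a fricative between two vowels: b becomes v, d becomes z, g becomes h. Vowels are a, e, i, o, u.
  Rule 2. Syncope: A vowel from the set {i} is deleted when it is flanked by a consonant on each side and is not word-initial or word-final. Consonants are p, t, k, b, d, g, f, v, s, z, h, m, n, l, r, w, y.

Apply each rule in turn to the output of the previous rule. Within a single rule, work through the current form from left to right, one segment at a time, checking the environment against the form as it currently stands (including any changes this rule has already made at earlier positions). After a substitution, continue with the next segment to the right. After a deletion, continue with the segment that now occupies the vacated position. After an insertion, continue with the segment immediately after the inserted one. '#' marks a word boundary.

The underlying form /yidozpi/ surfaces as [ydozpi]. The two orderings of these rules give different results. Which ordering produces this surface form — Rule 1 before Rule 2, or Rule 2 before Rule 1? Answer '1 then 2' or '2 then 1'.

2 then 1

Order 1 then 2:
  1 Spirantization: [yidozpi] → [yizozpi]
  2 Syncope: [yizozpi] → [yzozpi]
  result: [yzozpi]
Order 2 then 1:
  2 Syncope: [yidozpi] → [ydozpi]
  1 Spirantization: no change — [ydozpi]
  result: [ydozpi]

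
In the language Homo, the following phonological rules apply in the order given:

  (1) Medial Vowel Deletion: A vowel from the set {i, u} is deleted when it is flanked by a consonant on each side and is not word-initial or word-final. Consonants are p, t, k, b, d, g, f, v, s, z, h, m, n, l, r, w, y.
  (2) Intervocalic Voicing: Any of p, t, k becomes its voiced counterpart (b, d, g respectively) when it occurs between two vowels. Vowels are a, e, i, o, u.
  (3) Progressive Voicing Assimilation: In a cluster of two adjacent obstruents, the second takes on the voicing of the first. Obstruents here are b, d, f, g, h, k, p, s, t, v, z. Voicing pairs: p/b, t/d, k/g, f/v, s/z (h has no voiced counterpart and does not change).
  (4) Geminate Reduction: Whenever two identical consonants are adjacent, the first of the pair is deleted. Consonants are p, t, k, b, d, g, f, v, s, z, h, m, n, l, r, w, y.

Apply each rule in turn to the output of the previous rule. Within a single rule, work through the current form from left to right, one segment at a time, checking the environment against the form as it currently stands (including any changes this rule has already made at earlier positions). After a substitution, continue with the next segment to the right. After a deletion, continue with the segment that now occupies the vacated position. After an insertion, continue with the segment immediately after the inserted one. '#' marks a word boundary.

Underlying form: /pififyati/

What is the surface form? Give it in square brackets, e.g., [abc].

[pfyadi]

(1) Medial Vowel Deletion: [pififyati] → [pffyati]
(2) Intervocalic Voicing: [pffyati] → [pffyadi]
(3) Progressive Voicing Assimilation: no change — [pffyadi]
(4) Geminate Reduction: [pffyadi] → [pfyadi]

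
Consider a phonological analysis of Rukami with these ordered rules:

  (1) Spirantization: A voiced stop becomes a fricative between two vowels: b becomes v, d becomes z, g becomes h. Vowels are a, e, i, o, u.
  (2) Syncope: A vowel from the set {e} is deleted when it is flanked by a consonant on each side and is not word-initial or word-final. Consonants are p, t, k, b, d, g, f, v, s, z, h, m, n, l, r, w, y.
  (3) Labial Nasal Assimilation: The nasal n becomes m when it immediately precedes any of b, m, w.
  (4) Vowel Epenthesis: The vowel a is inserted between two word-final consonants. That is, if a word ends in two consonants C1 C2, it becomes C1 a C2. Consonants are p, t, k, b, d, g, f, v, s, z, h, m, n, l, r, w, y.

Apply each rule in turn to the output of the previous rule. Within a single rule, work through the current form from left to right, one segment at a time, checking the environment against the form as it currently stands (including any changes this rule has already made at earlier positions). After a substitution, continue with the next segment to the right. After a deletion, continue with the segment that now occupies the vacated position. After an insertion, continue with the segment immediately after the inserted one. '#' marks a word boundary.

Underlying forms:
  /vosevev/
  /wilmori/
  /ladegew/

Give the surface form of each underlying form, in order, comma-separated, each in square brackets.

[vosvav], [wilmori], [lazhaw]

/vosevev/:
  (1) Spirantization: no change — [vosevev]
  (2) Syncope: [vosevev] → [vosvv]
  (3) Labial Nasal Assimilation: no change — [vosvv]
  (4) Vowel Epenthesis: [vosvv] → [vosvav]
/wilmori/:
  (1) Spirantization: no change — [wilmori]
  (2) Syncope: no change — [wilmori]
  (3) Labial Nasal Assimilation: no change — [wilmori]
  (4) Vowel Epenthesis: no change — [wilmori]
/ladegew/:
  (1) Spirantization: [ladegew] → [lazehew]
  (2) Syncope: [lazehew] → [lazhw]
  (3) Labial Nasal Assimilation: no change — [lazhw]
  (4) Vowel Epenthesis: [lazhw] → [lazhaw]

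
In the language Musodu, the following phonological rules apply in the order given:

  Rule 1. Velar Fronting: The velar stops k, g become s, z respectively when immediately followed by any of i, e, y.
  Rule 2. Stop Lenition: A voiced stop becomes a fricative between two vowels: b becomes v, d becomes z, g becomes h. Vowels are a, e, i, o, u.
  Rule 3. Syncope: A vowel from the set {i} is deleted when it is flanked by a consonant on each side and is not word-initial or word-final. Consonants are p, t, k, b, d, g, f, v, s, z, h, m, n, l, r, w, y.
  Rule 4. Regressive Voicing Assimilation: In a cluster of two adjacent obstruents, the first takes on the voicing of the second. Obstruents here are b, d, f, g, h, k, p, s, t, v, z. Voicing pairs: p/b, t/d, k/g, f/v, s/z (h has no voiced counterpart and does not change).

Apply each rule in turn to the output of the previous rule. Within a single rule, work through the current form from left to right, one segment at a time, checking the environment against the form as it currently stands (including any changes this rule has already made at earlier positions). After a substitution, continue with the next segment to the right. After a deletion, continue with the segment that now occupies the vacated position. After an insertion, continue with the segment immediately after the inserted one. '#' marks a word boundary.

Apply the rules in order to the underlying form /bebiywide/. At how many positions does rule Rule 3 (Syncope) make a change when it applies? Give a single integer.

Rule 1 Velar Fronting: no change — [bebiywide]
Rule 2 Stop Lenition: [bebiywide] → [beviywize]
Rule 3 Syncope: [beviywize] → [bevywze]
Rule 4 Regressive Voicing Assimilation: no change — [bevywze]
Rule Rule 3 changed 2 position(s).

2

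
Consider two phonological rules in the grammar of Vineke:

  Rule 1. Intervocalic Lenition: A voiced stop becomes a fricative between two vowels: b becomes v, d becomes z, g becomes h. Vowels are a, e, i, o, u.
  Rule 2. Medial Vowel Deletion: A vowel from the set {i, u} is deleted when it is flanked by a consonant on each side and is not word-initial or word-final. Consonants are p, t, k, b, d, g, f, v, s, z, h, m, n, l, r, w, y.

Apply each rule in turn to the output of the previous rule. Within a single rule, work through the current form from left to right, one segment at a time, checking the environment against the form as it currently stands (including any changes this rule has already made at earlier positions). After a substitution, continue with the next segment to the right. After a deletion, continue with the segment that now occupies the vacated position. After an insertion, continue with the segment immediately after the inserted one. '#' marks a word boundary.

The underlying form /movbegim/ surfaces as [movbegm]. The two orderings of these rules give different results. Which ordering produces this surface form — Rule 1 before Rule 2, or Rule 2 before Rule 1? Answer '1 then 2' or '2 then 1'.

Order 1 then 2:
  1 Intervocalic Lenition: [movbegim] → [movbehim]
  2 Medial Vowel Deletion: [movbehim] → [movbehm]
  result: [movbehm]
Order 2 then 1:
  2 Medial Vowel Deletion: [movbegim] → [movbegm]
  1 Intervocalic Lenition: no change — [movbegm]
  result: [movbegm]

2 then 1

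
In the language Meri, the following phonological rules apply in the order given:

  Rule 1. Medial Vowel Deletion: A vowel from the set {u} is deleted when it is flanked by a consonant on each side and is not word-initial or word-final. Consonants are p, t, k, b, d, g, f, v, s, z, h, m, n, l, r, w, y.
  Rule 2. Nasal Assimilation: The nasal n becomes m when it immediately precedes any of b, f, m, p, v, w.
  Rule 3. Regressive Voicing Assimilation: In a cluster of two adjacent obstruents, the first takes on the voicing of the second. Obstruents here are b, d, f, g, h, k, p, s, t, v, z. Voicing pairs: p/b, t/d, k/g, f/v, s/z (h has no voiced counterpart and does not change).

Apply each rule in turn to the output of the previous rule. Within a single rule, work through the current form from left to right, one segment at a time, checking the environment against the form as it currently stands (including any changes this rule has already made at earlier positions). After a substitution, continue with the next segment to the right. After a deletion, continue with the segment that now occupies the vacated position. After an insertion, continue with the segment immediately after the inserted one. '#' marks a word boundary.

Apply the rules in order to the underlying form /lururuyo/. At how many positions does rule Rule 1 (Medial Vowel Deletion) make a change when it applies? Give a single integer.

Rule 1 Medial Vowel Deletion: [lururuyo] → [lrryo]
Rule 2 Nasal Assimilation: no change — [lrryo]
Rule 3 Regressive Voicing Assimilation: no change — [lrryo]
Rule Rule 1 changed 3 position(s).

3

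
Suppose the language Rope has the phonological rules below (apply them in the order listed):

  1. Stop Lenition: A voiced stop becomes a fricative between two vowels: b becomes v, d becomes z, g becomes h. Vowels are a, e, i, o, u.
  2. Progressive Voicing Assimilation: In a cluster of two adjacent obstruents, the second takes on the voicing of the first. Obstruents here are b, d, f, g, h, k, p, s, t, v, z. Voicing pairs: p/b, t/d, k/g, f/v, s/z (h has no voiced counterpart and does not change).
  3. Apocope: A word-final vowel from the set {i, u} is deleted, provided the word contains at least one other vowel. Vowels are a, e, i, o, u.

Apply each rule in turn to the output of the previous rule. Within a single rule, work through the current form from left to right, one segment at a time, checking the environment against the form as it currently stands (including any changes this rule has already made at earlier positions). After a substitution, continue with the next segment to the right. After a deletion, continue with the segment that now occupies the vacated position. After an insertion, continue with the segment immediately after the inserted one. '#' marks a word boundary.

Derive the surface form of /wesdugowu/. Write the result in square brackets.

1 Stop Lenition: [wesdugowu] → [wesduhowu]
2 Progressive Voicing Assimilation: [wesduhowu] → [westuhowu]
3 Apocope: [westuhowu] → [westuhow]

[westuhow]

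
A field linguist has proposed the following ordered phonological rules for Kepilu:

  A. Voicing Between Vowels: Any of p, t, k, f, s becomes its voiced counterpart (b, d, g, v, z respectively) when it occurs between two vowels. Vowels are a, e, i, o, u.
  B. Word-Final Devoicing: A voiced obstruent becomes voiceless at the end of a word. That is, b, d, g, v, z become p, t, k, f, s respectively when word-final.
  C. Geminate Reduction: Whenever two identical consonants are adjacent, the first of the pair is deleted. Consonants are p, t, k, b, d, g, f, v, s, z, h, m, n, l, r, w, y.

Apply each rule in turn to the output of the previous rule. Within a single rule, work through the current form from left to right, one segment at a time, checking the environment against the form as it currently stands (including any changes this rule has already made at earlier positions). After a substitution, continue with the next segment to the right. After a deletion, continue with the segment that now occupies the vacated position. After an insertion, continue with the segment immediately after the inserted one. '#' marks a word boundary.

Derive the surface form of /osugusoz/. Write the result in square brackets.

[ozuguzos]

A Voicing Between Vowels: [osugusoz] → [ozuguzoz]
B Word-Final Devoicing: [ozuguzoz] → [ozuguzos]
C Geminate Reduction: no change — [ozuguzos]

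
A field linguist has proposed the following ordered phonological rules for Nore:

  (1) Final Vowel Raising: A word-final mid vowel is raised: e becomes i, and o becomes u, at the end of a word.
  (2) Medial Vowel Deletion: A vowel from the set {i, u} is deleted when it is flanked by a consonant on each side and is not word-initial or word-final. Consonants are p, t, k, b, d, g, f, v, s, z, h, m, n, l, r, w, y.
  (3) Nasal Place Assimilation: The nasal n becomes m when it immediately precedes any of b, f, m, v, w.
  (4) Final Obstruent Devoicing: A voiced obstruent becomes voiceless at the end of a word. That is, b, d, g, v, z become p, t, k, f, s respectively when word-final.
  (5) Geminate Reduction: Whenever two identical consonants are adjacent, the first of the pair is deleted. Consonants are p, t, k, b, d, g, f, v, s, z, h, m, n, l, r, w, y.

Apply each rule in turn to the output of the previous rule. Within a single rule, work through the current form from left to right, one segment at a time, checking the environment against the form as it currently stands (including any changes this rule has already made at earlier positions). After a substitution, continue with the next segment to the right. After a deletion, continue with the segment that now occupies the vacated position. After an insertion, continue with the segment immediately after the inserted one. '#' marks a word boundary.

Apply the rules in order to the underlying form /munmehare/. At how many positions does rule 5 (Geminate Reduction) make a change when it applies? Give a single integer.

2

(1) Final Vowel Raising: [munmehare] → [munmehari]
(2) Medial Vowel Deletion: [munmehari] → [mnmehari]
(3) Nasal Place Assimilation: [mnmehari] → [mmmehari]
(4) Final Obstruent Devoicing: no change — [mmmehari]
(5) Geminate Reduction: [mmmehari] → [mehari]
Rule 5 changed 2 position(s).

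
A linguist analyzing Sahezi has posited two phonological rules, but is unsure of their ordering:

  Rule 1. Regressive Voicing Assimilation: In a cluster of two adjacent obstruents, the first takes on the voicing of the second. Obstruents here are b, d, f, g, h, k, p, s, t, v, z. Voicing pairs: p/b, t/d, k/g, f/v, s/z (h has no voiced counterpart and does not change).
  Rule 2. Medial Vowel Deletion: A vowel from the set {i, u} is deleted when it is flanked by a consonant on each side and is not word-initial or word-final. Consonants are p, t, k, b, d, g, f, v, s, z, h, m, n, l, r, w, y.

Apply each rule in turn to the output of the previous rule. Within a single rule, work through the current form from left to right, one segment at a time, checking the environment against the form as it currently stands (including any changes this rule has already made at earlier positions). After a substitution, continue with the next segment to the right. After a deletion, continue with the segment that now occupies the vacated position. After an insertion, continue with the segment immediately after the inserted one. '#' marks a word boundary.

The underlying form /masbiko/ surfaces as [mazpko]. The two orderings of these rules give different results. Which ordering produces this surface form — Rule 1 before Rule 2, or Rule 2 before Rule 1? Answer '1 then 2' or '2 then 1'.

2 then 1

Order 1 then 2:
  1 Regressive Voicing Assimilation: [masbiko] → [mazbiko]
  2 Medial Vowel Deletion: [mazbiko] → [mazbko]
  result: [mazbko]
Order 2 then 1:
  2 Medial Vowel Deletion: [masbiko] → [masbko]
  1 Regressive Voicing Assimilation: [masbko] → [mazpko]
  result: [mazpko]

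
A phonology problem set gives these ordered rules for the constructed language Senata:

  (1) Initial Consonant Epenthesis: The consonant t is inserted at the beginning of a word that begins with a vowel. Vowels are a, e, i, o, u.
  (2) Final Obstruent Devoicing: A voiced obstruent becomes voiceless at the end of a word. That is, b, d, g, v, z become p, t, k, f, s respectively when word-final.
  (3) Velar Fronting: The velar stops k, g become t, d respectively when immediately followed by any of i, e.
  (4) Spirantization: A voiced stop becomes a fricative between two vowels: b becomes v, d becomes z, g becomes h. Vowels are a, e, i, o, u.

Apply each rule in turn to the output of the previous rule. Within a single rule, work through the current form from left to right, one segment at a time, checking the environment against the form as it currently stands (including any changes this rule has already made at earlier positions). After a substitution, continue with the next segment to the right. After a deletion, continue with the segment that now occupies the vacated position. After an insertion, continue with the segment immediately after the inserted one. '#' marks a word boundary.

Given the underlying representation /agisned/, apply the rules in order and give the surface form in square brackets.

[tazisnet]

(1) Initial Consonant Epenthesis: [agisned] → [tagisned]
(2) Final Obstruent Devoicing: [tagisned] → [tagisnet]
(3) Velar Fronting: [tagisnet] → [tadisnet]
(4) Spirantization: [tadisnet] → [tazisnet]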